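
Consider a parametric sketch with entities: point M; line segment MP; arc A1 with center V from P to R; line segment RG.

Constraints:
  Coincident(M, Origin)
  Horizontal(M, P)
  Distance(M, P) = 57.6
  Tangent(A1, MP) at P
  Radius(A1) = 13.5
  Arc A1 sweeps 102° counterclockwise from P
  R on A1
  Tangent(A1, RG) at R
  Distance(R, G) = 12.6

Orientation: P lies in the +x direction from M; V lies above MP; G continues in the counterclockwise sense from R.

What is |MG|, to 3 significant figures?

74.0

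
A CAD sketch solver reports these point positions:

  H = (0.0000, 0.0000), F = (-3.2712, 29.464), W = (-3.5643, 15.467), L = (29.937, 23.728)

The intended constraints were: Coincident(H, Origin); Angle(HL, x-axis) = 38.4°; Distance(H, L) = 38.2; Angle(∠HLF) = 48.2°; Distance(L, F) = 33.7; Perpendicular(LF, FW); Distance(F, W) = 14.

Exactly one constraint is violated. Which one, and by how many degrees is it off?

Perpendicular(LF, FW) — off by 8.60°.

H = (0.00, 0.00) ✓; HL at 38.40° ✓; |HL| = 38.20 ✓; ∠HLF = 48.20° ✓; |LF| = 33.70 ✓; ∠(LF, FW) = 98.60° ✗; |FW| = 14.00 ✓.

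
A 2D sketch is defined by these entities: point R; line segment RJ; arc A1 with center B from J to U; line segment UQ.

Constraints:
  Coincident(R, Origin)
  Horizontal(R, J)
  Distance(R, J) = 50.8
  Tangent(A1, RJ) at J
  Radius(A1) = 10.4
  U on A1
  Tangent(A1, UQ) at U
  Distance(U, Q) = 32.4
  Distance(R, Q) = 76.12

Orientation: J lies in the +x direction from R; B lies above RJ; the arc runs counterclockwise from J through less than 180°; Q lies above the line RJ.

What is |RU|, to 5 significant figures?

61.930

Checks: |BU| = 10.40 ✓; ∠(BU, UQ) = 90.00° ✓; |UQ| = 32.40 ✓; |RQ| = 76.12 ✓.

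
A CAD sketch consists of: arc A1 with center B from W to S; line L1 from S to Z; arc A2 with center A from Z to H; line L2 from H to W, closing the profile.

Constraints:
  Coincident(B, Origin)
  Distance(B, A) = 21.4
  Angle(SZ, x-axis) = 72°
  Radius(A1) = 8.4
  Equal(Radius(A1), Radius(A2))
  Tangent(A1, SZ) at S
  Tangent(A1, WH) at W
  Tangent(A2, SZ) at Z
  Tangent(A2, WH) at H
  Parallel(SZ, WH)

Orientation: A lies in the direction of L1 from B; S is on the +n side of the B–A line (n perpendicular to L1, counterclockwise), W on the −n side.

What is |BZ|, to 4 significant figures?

22.99

Tangency of A1 to both parallel lines with radius 8.4 puts S and W at B ± 8.4·n: S = (-7.989, 2.596), W = (7.989, -2.596). Equal radii place Z and H the same way about A: Z = A + 8.4·n = (-1.376, 22.95), H = A − 8.4·n = (14.60, 17.76). Then |BZ| = |Z − B| = 22.99.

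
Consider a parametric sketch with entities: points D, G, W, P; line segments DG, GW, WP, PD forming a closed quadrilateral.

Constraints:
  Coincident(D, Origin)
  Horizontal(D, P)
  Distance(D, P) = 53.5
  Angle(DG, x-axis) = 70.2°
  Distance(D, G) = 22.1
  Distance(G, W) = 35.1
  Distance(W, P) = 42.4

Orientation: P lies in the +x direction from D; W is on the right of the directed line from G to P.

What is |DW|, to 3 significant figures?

19.2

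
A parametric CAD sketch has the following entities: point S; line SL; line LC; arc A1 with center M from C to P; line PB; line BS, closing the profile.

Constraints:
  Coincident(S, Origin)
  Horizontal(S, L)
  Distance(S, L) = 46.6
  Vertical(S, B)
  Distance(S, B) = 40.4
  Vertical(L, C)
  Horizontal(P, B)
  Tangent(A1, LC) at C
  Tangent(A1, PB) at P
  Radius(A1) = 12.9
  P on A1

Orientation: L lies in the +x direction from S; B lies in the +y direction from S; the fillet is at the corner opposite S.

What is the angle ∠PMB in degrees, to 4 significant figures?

69.05°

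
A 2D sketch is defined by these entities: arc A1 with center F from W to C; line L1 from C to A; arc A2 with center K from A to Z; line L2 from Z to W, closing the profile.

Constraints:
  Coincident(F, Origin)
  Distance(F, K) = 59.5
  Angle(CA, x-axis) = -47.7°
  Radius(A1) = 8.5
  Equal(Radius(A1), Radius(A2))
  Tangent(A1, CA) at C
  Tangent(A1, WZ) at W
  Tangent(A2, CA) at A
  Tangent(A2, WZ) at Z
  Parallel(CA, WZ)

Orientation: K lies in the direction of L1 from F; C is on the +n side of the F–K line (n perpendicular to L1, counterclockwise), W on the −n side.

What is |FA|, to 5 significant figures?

60.104

Tangency of A1 to both parallel lines with radius 8.5 puts C and W at F ± 8.5·n: C = (6.2869, 5.7206), W = (-6.2869, -5.7206). Equal radii place A and Z the same way about K: A = K + 8.5·n = (46.331, -38.287), Z = K − 8.5·n = (33.757, -49.729). Then |FA| = |A − F| = 60.104.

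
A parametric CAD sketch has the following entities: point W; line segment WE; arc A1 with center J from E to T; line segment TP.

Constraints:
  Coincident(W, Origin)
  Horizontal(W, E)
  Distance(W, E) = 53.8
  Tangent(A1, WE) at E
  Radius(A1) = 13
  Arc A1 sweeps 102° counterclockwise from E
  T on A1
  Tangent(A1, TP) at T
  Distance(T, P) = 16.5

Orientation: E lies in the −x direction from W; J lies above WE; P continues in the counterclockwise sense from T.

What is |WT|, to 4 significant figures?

43.98

W is at the origin; WE is horizontal with |WE| = 53.8 and E on the −x side, so E = (-53.80, 0.000). Tangency of A1 to WE means the radius JE is perpendicular to WE, so J = E + (0, 13) = (-53.80, 13.00). On A1, E sits at bearing -90° from J; a 102° counterclockwise sweep puts T at bearing 12°, so T = J + 13.0·(cos 12°, sin 12°) = (-41.08, 15.70). Then |WT| = |T − W| = 43.98.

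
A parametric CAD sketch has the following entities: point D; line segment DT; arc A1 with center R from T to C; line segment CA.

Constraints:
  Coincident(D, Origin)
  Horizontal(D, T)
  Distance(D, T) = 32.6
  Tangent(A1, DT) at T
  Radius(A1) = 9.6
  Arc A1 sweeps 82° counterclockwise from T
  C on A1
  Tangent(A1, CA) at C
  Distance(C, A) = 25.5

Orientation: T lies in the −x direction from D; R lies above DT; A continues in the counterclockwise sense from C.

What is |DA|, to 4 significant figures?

38.80

D is at the origin; D and T share the same y with |DT| = 32.6 and T on the −x side, so T = (-32.60, 0.000). Since A1 is tangent to DT there, RT ⟂ DT, so R = T + (0, 9.6) = (-32.60, 9.600). On A1, T sits at bearing -90° from R; an 82° counterclockwise sweep puts C at bearing -8°, so C = R + 9.6·(cos -8°, sin -8°) = (-23.09, 8.264). Since A1 is tangent to CA there, RC ⟂ CA, so CA runs along (−sin -8°, cos -8°); with |CA| = 25.5, A = (-19.54, 33.52). Then |DA| = |A − D| = 38.80.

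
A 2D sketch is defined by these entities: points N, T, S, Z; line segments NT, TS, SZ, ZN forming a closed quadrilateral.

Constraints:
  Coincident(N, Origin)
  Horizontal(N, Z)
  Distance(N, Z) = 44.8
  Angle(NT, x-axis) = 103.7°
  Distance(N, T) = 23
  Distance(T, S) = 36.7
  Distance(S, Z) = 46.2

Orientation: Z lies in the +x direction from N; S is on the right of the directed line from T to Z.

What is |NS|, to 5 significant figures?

13.851

Checks: |TS| = 36.70 ✓; |SZ| = 46.20 ✓.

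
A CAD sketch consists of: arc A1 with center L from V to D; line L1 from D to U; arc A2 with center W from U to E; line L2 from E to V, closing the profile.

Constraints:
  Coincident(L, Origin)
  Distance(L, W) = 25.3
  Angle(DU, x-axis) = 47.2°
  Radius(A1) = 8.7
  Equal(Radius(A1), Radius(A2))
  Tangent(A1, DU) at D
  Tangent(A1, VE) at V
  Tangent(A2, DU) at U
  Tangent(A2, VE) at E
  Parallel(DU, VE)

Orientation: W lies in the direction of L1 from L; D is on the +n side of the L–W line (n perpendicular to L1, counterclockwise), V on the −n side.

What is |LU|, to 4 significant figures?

26.75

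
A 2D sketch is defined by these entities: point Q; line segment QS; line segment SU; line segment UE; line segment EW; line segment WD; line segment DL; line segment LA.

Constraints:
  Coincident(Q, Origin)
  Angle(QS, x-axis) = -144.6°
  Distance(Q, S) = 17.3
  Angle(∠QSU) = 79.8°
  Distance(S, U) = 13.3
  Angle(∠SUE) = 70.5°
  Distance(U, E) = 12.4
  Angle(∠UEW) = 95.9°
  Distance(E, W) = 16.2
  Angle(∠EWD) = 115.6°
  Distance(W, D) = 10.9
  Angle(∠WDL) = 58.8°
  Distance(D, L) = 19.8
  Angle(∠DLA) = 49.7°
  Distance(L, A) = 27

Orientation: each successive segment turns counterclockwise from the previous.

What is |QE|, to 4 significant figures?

8.104

Q is at the origin; QS runs at -144.6° with length 17.3, so S = (-14.10, -10.02). ∠QSU = 79.8° gives SU at -44.40° from the x-axis; with |SU| = 13.3, U = (-4.599, -19.33). ∠SUE = 70.5° gives UE at 65.10° from the x-axis; with |UE| = 12.4, E = (0.6216, -8.080). Then |QE| = |E − Q| = 8.104.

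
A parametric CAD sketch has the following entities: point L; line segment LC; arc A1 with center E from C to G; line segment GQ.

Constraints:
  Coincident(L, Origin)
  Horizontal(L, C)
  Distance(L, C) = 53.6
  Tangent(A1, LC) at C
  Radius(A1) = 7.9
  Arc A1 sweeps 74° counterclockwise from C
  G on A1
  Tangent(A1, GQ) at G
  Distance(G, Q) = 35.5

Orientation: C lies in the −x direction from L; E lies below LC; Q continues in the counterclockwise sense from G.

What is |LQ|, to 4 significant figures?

81.40

L is at the origin; LC is horizontal with |LC| = 53.6 and C on the −x side, so C = (-53.60, 0.000). Since A1 is tangent to LC there, EC ⟂ LC, so E = C + (0, -7.9) = (-53.60, -7.900). On A1, C sits at bearing 90° from E; a 74° counterclockwise sweep puts G at bearing 164°, so G = E + 7.9·(cos 164°, sin 164°) = (-61.19, -5.722). A1 meets GQ tangentially, so EG is at right angles to GQ, so GQ runs along (−sin 164°, cos 164°); with |GQ| = 35.5, Q = (-70.98, -39.85). Then |LQ| = |Q − L| = 81.40.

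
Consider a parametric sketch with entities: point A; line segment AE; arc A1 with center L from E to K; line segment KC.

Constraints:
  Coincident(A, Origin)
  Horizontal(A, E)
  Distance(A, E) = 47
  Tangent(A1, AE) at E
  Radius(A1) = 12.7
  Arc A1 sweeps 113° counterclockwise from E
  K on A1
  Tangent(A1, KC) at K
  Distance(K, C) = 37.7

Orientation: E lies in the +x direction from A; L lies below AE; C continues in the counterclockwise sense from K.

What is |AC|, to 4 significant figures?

72.43

A is at the origin; A and E share the same y with |AE| = 47.0 and E on the +x side, so E = (47.00, 0.000). The tangent condition forces LE to be normal to AE, so L = E + (0, -12.7) = (47.00, -12.70). On A1, E sits at bearing 90° from L; a 113° counterclockwise sweep puts K at bearing 203°, so K = L + 12.7·(cos 203°, sin 203°) = (35.31, -17.66). The tangent condition forces LK to be normal to KC, so KC runs along (−sin 203°, cos 203°); with |KC| = 37.7, C = (50.04, -52.37). Then |AC| = |C − A| = 72.43.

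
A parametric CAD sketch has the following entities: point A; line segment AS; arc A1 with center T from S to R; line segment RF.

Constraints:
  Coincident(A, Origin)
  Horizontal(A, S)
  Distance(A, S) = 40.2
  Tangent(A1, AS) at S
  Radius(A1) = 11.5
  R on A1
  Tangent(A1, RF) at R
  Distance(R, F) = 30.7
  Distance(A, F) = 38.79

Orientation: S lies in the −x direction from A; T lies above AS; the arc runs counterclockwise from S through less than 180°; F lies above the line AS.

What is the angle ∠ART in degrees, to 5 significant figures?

168.70°

Checks: |TS| = 11.50 ✓; |TR| = 11.50 ✓; ∠(TR, RF) = 90.00° ✓; |RF| = 30.70 ✓; |AF| = 38.79 ✓.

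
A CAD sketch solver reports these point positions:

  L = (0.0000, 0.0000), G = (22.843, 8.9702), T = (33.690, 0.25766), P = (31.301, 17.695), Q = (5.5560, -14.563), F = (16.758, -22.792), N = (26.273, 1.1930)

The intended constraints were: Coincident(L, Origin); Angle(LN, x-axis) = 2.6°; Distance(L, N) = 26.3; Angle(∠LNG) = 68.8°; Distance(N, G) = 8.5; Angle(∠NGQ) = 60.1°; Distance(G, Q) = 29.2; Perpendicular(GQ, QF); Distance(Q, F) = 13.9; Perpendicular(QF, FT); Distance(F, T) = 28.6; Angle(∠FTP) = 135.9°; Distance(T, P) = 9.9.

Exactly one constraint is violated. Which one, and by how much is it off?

Distance(T, P) = 9.9 — off by 7.70.

L = (0.00, 0.00) ✓; LN at 2.600° ✓; |LN| = 26.30 ✓; ∠LNG = 68.80° ✓; |NG| = 8.500 ✓; ∠NGQ = 60.10° ✓; |GQ| = 29.20 ✓; ∠(GQ, QF) = 90.00° ✓; |QF| = 13.90 ✓; ∠(QF, FT) = 90.00° ✓; |FT| = 28.60 ✓; ∠FTP = 135.9° ✓; |TP| = 17.60 ✗.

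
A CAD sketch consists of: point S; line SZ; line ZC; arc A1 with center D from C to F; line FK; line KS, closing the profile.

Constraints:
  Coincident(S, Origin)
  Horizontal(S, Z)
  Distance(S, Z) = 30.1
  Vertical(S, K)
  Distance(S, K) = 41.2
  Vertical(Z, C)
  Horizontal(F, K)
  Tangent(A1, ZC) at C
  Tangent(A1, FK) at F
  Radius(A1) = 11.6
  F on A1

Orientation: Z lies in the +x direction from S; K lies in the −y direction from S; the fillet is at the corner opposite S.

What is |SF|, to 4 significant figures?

45.16

The virtual corner opposite S is at (30.10, -41.20). The tangent condition forces DC to be normal to ZC and tangency of A1 to FK means the radius DF is perpendicular to FK, with radius 11.6, so the center D sits 11.6 in from both sides at D = (18.50, -29.60). That places the tangent points at C = (30.10, -29.60) on ZC and F = (18.50, -41.20) on FK. Then |SF| = |F − S| = 45.16.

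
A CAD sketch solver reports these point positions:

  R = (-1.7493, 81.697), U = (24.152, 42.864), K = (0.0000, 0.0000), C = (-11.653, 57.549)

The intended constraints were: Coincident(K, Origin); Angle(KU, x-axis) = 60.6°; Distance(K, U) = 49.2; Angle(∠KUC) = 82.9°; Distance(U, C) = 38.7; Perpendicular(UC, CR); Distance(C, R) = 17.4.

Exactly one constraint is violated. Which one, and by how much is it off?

Distance(C, R) = 17.4 — off by 8.70.

K = (0.00, 0.00) ✓; KU at 60.60° ✓; |KU| = 49.20 ✓; ∠KUC = 82.90° ✓; |UC| = 38.70 ✓; ∠(UC, CR) = 90.00° ✓; |CR| = 26.10 ✗.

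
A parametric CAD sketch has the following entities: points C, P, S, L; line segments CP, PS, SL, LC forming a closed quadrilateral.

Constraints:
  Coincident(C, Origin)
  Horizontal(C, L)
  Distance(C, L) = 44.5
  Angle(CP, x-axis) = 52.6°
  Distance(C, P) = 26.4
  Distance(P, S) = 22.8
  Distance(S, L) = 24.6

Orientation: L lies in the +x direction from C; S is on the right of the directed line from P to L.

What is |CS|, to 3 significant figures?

20.0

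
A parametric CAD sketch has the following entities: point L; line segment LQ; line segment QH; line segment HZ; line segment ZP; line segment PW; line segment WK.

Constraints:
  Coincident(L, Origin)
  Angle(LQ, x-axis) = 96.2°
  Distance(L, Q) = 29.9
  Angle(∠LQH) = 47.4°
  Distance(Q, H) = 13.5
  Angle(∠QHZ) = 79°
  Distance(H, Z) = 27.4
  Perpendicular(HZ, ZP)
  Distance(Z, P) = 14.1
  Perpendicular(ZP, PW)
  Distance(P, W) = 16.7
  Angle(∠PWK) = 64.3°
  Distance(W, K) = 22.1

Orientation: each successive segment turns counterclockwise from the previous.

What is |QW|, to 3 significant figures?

8.17

L is at the origin; LQ runs at 96.2° with length 29.9, so Q = (-3.23, 29.7). ∠LQH = 47.4° gives QH at -131° from the x-axis; with |QH| = 13.5, H = (-12.1, 19.6). ∠QHZ = 79.0° gives HZ at -30.2° from the x-axis; with |HZ| = 27.4, Z = (11.6, 5.78). HZ is perpendicular to ZP, so ZP runs at 59.8°; with |ZP| = 14.1, P = (18.7, 18.0). ZP ⟂ PW, so PW runs at 150°; with |PW| = 16.7, W = (4.22, 26.4). Then |QW| = |W − Q| = 8.17.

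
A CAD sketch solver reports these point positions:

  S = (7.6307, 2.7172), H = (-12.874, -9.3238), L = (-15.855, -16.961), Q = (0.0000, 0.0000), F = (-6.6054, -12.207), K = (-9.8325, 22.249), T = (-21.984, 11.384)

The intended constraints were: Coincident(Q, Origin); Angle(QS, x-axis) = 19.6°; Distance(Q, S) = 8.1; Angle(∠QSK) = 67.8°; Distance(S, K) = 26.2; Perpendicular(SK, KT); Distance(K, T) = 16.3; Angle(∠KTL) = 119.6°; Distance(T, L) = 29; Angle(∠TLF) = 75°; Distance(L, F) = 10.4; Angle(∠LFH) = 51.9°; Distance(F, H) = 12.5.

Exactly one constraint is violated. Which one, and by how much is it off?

Distance(F, H) = 12.5 — off by 5.60.

Q = (0.00, 0.00) ✓; QS at 19.60° ✓; |QS| = 8.100 ✓; ∠QSK = 67.80° ✓; |SK| = 26.20 ✓; ∠(SK, KT) = 90.00° ✓; |KT| = 16.30 ✓; ∠KTL = 119.6° ✓; |TL| = 29.00 ✓; ∠TLF = 75.00° ✓; |LF| = 10.40 ✓; ∠LFH = 51.90° ✓; |FH| = 6.900 ✗.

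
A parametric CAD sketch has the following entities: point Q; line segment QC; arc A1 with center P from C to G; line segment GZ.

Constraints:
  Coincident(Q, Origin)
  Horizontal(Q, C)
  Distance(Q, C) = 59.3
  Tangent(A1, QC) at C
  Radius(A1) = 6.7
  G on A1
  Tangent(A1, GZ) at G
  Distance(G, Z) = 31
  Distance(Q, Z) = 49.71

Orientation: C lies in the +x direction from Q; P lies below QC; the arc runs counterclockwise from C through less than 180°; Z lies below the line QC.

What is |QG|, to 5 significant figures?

53.497

Checks: |PG| = 6.700 ✓; ∠(PG, GZ) = 90.00° ✓; |GZ| = 31.00 ✓; |QZ| = 49.71 ✓.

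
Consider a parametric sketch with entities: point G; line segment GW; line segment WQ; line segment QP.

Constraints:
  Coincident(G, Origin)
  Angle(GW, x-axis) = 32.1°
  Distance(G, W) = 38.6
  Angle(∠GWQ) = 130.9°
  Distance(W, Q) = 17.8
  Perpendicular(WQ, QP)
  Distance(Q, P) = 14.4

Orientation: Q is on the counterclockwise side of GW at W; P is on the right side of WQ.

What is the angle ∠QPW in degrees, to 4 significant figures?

51.03°

G is at the origin; GW runs at 32.1° with length 38.6, so W = 38.6·(cos 32.1°, sin 32.1°) = (32.70, 20.51). ∠GWQ = 130.9°, so WQ runs at 32.1° + (180° − 130.9°) = 81.20° from the x-axis; with |WQ| = 17.8, Q = W + 17.8·(cos 81.20°, sin 81.20°) = (35.42, 38.10). The perpendicularity gives QP at right angles to WQ; with |QP| = 14.4 on the right of WQ, P = Q + 14.4·(0.9882, -0.1530) = (49.65, 35.90). Then cos ∠QPW = PQ·PW / (|PQ||PW|), giving 51.03°.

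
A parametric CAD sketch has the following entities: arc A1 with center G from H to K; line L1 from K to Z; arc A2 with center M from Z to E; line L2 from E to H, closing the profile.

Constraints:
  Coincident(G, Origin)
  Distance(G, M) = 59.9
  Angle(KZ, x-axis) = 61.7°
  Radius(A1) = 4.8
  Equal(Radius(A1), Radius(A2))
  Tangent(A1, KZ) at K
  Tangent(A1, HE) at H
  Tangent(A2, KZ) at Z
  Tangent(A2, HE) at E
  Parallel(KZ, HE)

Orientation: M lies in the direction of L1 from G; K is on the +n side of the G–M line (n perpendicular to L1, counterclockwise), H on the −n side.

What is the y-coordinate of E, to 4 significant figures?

50.46

Tangency of A1 to both parallel lines with radius 4.8 puts K and H at G ± 4.8·n: K = (-4.226, 2.276), H = (4.226, -2.276). Equal radii place Z and E the same way about M: Z = M + 4.8·n = (24.17, 55.02), E = M − 4.8·n = (32.62, 50.46). So E.y = 50.46.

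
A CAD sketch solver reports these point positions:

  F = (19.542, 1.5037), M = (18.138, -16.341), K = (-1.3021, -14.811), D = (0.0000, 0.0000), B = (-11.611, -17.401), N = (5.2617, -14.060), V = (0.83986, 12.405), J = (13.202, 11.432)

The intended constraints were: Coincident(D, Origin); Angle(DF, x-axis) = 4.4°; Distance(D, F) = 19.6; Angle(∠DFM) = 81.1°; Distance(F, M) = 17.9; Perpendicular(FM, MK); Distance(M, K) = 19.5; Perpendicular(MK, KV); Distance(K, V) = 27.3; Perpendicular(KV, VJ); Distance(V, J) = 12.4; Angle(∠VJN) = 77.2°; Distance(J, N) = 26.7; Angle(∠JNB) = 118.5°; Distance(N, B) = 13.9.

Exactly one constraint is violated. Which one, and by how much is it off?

Distance(N, B) = 13.9 — off by 3.30.

D = (0.00, 0.00) ✓; DF at 4.400° ✓; |DF| = 19.60 ✓; ∠DFM = 81.10° ✓; |FM| = 17.90 ✓; ∠(FM, MK) = 90.00° ✓; |MK| = 19.50 ✓; ∠(MK, KV) = 90.00° ✓; |KV| = 27.30 ✓; ∠(KV, VJ) = 90.00° ✓; |VJ| = 12.40 ✓; ∠VJN = 77.20° ✓; |JN| = 26.70 ✓; ∠JNB = 118.5° ✓; |NB| = 17.20 ✗.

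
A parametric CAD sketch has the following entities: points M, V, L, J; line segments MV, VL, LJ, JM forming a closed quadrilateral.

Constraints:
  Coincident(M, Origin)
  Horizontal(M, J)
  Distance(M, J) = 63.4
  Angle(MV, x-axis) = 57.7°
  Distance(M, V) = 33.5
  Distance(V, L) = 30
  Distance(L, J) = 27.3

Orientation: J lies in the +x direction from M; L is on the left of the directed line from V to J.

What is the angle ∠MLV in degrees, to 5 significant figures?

37.138°

Checks: |VL| = 30.00 ✓; |LJ| = 27.30 ✓.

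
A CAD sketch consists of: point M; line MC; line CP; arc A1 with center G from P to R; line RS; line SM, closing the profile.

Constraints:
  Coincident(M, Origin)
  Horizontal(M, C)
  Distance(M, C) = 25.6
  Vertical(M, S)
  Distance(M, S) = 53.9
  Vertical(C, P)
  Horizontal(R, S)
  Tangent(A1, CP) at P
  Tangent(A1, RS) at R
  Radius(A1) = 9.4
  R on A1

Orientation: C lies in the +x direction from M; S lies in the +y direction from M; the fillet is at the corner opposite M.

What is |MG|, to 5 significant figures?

47.357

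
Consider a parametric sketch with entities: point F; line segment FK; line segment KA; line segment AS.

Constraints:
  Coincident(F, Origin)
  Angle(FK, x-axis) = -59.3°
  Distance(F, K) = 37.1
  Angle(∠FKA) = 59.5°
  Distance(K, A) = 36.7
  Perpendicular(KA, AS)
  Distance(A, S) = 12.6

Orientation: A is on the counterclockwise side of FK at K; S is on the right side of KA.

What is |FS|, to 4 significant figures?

48.02

F is at the origin; FK runs at -59.3° with length 37.1, so K = 37.1·(cos -59.3°, sin -59.3°) = (18.94, -31.90). ∠FKA = 59.5°, so KA runs at -59.3° + (180° − 59.5°) = 61.20° from the x-axis; with |KA| = 36.7, A = K + 36.7·(cos 61.20°, sin 61.20°) = (36.62, 0.2599). The perpendicularity gives AS at right angles to KA; with |AS| = 12.6 on the right of KA, S = A + 12.6·(0.8763, -0.4818) = (47.66, -5.810). Then |FS| = |S − F| = 48.02.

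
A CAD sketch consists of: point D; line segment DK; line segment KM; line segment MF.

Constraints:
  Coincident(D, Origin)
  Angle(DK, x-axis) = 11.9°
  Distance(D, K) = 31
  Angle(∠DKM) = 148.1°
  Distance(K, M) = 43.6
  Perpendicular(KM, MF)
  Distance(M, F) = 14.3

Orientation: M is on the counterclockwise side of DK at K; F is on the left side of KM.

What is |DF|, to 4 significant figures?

69.95

∠DKM = 148.1°, so KM runs at 11.9° + (180° − 148.1°) = 43.80° from the x-axis; with |KM| = 43.6, M = K + 43.6·(cos 43.80°, sin 43.80°) = (61.80, 36.57). KM ⟂ MF; with |MF| = 14.3 on the left of KM, F = M + 14.3·(-0.6921, 0.7218) = (51.90, 46.89). Then |DF| = |F − D| = 69.95.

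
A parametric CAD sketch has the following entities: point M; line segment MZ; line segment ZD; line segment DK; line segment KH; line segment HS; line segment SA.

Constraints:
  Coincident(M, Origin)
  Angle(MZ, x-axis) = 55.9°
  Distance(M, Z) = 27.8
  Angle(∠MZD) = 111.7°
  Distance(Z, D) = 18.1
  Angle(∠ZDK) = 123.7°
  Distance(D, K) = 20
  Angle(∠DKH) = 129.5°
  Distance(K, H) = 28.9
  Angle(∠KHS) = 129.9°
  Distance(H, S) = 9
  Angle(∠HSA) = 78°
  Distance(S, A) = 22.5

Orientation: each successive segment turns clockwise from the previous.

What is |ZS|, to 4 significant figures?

49.46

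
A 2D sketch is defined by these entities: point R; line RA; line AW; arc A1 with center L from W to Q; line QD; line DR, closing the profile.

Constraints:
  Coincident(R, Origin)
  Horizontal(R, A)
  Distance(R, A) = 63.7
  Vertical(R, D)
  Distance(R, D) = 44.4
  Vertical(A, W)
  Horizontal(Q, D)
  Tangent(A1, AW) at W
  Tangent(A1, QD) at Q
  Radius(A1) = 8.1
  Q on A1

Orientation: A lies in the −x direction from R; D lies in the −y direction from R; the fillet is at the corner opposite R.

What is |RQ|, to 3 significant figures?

71.2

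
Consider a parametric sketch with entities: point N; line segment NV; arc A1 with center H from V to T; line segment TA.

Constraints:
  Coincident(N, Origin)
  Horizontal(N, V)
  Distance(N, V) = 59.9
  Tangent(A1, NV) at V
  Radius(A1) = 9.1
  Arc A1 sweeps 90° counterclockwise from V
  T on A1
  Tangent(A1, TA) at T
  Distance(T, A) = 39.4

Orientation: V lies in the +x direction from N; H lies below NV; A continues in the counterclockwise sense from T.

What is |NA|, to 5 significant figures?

70.235

N is at the origin; NV is horizontal with |NV| = 59.9 and V on the +x side, so V = (59.900, 0.0000). Tangency of A1 to NV means the radius HV is perpendicular to NV, so H = V + (0, -9.1) = (59.900, -9.1000). On A1, V sits at bearing 90° from H; a 90° counterclockwise sweep puts T at bearing 180°, so T = H + 9.1·(cos 180°, sin 180°) = (50.800, -9.1000). Since A1 is tangent to TA there, HT ⟂ TA, so TA runs along (−sin 180°, cos 180°); with |TA| = 39.4, A = (50.800, -48.500). Then |NA| = |A − N| = 70.235.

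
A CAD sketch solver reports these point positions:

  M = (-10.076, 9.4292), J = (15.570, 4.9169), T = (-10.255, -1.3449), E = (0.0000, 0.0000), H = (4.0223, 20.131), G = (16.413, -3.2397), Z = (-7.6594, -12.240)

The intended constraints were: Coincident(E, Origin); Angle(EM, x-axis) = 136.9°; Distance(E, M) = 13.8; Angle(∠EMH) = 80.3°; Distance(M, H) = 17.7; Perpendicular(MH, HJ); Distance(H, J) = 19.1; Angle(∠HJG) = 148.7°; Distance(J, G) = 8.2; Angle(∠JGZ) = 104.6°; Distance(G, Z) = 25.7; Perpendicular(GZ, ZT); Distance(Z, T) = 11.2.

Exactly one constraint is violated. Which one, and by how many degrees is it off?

Perpendicular(GZ, ZT) — off by 7.10°.

E = (0.00, 0.00) ✓; EM at 136.9° ✓; |EM| = 13.80 ✓; ∠EMH = 80.30° ✓; |MH| = 17.70 ✓; ∠(MH, HJ) = 90.00° ✓; |HJ| = 19.10 ✓; ∠HJG = 148.7° ✓; |JG| = 8.200 ✓; ∠JGZ = 104.6° ✓; |GZ| = 25.70 ✓; ∠(GZ, ZT) = 97.10° ✗; |ZT| = 11.20 ✓.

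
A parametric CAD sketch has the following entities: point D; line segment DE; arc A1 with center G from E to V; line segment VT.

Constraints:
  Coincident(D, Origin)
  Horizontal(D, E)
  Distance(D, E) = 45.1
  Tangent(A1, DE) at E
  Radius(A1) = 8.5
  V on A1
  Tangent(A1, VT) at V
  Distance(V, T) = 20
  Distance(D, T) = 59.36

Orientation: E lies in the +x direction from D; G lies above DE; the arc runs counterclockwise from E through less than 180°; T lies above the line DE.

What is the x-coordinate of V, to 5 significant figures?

53.562

Checks: ∠(GE, ED) = 90.00° ✓; |GV| = 8.500 ✓; ∠(GV, VT) = 90.00° ✓; |VT| = 20.00 ✓; |DT| = 59.36 ✓.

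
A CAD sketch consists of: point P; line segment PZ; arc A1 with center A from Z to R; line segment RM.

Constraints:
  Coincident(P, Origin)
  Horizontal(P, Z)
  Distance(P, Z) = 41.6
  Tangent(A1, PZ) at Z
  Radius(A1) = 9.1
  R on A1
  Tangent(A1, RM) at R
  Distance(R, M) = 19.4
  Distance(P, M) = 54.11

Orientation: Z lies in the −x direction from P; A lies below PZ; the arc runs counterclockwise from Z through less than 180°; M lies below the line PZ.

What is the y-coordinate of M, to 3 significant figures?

-30.3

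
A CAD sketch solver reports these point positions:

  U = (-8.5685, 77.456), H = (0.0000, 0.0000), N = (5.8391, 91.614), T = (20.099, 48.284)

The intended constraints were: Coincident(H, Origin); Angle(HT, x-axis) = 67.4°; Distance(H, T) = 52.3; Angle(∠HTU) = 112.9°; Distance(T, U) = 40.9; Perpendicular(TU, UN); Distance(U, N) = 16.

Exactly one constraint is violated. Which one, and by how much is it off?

Distance(U, N) = 16 — off by 4.20.

H = (0.00, 0.00) ✓; HT at 67.40° ✓; |HT| = 52.30 ✓; ∠HTU = 112.9° ✓; |TU| = 40.90 ✓; ∠(TU, UN) = 90.00° ✓; |UN| = 20.20 ✗.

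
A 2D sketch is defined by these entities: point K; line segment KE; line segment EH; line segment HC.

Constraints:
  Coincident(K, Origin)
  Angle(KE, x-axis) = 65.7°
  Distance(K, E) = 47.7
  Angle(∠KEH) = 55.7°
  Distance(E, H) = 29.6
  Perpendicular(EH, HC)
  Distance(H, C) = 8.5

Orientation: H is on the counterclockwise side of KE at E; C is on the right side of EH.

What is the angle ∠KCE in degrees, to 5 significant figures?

70.728°

K is at the origin; KE runs at 65.7° with length 47.7, so E = 47.7·(cos 65.7°, sin 65.7°) = (19.629, 43.474). ∠KEH = 55.7°, so EH runs at 65.7° + (180° − 55.7°) = 190.00° from the x-axis; with |EH| = 29.6, H = E + 29.6·(cos 190.00°, sin 190.00°) = (-9.5211, 38.334). EH ⟂ HC; with |HC| = 8.5 on the right of EH, C = H + 8.5·(-0.17365, 0.98481) = (-10.997, 46.705). Then cos ∠KCE = CK·CE / (|CK||CE|), giving 70.728°.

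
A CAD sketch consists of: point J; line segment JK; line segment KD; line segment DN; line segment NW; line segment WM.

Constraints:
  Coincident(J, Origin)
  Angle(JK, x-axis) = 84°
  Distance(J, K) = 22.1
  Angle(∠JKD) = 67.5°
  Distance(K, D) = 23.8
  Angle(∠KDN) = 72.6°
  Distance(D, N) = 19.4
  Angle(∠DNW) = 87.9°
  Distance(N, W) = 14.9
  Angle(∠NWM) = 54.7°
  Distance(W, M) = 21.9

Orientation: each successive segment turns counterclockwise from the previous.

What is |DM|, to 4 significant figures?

2.155

∠DNW = 87.9° gives NW at 36.00° from the x-axis; with |NW| = 14.9, W = (2.365, 7.875). ∠NWM = 54.7° gives WM at 161.3° from the x-axis; with |WM| = 21.9, M = (-18.38, 14.90). Then |DM| = |M − D| = 2.155.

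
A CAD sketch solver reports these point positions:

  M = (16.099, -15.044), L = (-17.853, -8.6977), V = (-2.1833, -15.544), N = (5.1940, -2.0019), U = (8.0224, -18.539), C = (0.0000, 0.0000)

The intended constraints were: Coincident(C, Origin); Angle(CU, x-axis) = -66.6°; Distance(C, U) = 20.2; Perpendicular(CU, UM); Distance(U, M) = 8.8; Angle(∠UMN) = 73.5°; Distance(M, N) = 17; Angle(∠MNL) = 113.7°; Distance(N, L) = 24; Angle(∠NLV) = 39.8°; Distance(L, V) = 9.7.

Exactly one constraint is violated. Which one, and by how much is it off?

Distance(L, V) = 9.7 — off by 7.40.

C = (0.00, 0.00) ✓; CU at -66.60° ✓; |CU| = 20.20 ✓; ∠(CU, UM) = 90.00° ✓; |UM| = 8.800 ✓; ∠UMN = 73.50° ✓; |MN| = 17.00 ✓; ∠MNL = 113.7° ✓; |NL| = 24.00 ✓; ∠NLV = 39.80° ✓; |LV| = 17.10 ✗.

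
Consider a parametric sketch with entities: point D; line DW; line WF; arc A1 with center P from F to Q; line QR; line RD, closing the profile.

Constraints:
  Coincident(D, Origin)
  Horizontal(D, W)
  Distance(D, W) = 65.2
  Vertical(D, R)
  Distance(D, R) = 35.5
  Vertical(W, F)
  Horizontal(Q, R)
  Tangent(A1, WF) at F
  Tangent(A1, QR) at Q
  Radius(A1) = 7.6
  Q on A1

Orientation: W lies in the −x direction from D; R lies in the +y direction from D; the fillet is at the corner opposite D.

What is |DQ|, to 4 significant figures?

67.66

The virtual corner opposite D is at (-65.20, 35.50). The tangent condition forces PF to be normal to WF and the tangent condition forces PQ to be normal to QR, with radius 7.6, so the center P sits 7.6 in from both sides at P = (-57.60, 27.90). That places the tangent points at F = (-65.20, 27.90) on WF and Q = (-57.60, 35.50) on QR. Then |DQ| = |Q − D| = 67.66.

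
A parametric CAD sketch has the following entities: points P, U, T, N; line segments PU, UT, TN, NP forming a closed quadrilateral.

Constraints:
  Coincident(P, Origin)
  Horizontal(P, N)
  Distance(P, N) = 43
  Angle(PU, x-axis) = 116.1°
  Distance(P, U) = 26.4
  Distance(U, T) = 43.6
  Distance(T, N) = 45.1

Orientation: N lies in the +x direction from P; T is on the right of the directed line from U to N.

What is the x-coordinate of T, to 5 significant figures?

1.5815

P is at the origin; P and N share the same y with |PN| = 43.0 and N in +x, so N = (43.0, 0). PU runs at 116.1° with |PU| = 26.4, so U = (-11.614, 23.708). T is determined by |UT| = 43.6 and |TN| = 45.1 together: it lies at the intersection of circle(U, 43.6) and circle(N, 45.1). With |UN| = 59.538, the foot of the radical line on UN is 28.652 from U and the perpendicular offset is √(43.6² − 28.652²) = 32.864. Taking the right-of-UN solution: T = (1.5815, -17.847).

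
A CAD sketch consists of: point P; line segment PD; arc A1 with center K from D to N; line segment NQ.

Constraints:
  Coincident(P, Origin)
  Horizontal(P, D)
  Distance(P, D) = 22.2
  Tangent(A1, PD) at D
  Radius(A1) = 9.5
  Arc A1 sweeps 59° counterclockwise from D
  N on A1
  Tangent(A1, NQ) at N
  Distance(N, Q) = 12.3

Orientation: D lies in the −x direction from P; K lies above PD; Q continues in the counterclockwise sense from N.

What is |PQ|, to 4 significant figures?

17.00

P is at the origin; P and D share the same y with |PD| = 22.2 and D on the −x side, so D = (-22.20, 0.000). The tangent condition forces KD to be normal to PD, so K = D + (0, 9.5) = (-22.20, 9.500). On A1, D sits at bearing -90° from K; a 59° counterclockwise sweep puts N at bearing -31°, so N = K + 9.5·(cos -31°, sin -31°) = (-14.06, 4.607). Tangency of A1 to NQ means the radius KN is perpendicular to NQ, so NQ runs along (−sin -31°, cos -31°); with |NQ| = 12.3, Q = (-7.722, 15.15). Then |PQ| = |Q − P| = 17.00.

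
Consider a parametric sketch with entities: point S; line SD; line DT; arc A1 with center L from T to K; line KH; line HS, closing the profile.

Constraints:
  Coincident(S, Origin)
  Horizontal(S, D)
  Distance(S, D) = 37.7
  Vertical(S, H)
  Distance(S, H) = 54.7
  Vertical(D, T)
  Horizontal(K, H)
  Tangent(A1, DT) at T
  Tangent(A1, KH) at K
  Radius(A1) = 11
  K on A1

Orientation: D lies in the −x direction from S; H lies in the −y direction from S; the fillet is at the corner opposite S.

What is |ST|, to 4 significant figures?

57.71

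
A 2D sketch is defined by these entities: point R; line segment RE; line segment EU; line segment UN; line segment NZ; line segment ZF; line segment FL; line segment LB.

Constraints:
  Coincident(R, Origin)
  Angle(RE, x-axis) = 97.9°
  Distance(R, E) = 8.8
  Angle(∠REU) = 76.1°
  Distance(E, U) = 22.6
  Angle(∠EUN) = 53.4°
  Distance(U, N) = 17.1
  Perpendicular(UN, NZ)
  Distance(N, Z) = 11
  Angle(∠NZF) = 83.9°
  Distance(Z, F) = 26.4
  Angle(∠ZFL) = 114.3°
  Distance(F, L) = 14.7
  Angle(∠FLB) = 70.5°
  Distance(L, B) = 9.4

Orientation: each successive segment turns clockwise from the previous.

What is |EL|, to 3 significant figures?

36.2

R is at the origin; RE runs at 97.9° with length 8.8, so E = (-1.21, 8.72). ∠REU = 76.1° gives EU at -6.00° from the x-axis; with |EU| = 22.6, U = (21.3, 6.35). ∠EUN = 53.4° gives UN at -133° from the x-axis; with |UN| = 17.1, N = (9.69, -6.23). UN ⟂ NZ, so NZ runs at 137°; with |NZ| = 11.0, Z = (1.60, 1.21). ∠NZF = 83.9° gives ZF at 41.3° from the x-axis; with |ZF| = 26.4, F = (21.4, 18.6). ∠ZFL = 114.3° gives FL at -24.4° from the x-axis; with |FL| = 14.7, L = (34.8, 12.6). Then |EL| = |L − E| = 36.2.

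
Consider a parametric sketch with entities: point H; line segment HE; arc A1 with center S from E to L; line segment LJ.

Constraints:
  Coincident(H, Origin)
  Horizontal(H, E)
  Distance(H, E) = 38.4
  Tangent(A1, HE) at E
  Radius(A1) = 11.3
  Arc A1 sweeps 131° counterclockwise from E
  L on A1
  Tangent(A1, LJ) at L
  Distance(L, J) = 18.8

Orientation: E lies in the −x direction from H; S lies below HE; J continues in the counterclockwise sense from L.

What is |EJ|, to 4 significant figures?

33.12

H is at the origin; HE is horizontal with |HE| = 38.4 and E on the −x side, so E = (-38.40, 0.000). Since A1 is tangent to HE there, SE ⟂ HE, so S = E + (0, -11.3) = (-38.40, -11.30). On A1, E sits at bearing 90° from S; a 131° counterclockwise sweep puts L at bearing 221°, so L = S + 11.3·(cos 221°, sin 221°) = (-46.93, -18.71). Tangency of A1 to LJ means the radius SL is perpendicular to LJ, so LJ runs along (−sin 221°, cos 221°); with |LJ| = 18.8, J = (-34.59, -32.90). Then |EJ| = |J − E| = 33.12.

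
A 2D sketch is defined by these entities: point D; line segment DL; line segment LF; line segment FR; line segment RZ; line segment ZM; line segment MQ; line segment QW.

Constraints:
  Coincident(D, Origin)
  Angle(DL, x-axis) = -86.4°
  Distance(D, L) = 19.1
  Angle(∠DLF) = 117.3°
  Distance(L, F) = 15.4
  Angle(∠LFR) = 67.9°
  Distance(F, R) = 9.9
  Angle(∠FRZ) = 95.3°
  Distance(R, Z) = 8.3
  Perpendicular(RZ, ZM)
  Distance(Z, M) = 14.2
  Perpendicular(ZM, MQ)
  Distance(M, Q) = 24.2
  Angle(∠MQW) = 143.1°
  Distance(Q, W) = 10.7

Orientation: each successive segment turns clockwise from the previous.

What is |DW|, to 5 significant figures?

46.815

The perpendicularity gives MQ at right angles to ZM, so MQ runs at -165.90°; with |MQ| = 24.2, Q = (-25.491, -34.833). ∠MQW = 143.1° gives QW at 157.20° from the x-axis; with |QW| = 10.7, W = (-35.355, -30.687). Then |DW| = |W − D| = 46.815.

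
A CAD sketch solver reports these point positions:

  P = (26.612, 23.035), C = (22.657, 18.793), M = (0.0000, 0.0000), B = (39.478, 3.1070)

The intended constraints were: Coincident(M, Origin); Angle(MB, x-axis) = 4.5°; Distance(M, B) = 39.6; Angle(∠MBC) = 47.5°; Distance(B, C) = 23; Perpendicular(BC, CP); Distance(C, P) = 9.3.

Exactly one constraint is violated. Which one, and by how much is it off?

Distance(C, P) = 9.3 — off by 3.50.

M = (0.00, 0.00) ✓; MB at 4.500° ✓; |MB| = 39.60 ✓; ∠MBC = 47.50° ✓; |BC| = 23.00 ✓; ∠(BC, CP) = 89.99° ✓; |CP| = 5.800 ✗.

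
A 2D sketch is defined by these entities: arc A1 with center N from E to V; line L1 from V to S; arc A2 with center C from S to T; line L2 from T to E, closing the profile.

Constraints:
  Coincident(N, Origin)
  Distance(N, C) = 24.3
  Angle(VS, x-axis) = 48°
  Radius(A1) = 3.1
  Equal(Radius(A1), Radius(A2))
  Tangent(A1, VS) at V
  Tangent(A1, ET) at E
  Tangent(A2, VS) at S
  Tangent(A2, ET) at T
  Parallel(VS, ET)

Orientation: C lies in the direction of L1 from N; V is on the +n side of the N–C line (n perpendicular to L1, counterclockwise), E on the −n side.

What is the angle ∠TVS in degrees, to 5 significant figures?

14.313°

The slot axis is L1's direction at 48.0°, so u = (cos 48.0°, sin 48.0°) = (0.66913, 0.74314) and n = (−sin 48.0°, cos 48.0°) = (-0.74314, 0.66913). N is at the origin and C lies 24.3 along u from N, so C = 24.3·u = (16.260, 18.058). Tangency of A1 to both parallel lines with radius 3.1 puts V and E at N ± 3.1·n: V = (-2.3037, 2.0743), E = (2.3037, -2.0743). Equal radii place S and T the same way about C: S = C + 3.1·n = (13.956, 20.133), T = C − 3.1·n = (18.564, 15.984). Then cos ∠TVS = VT·VS / (|VT||VS|), giving 14.313°.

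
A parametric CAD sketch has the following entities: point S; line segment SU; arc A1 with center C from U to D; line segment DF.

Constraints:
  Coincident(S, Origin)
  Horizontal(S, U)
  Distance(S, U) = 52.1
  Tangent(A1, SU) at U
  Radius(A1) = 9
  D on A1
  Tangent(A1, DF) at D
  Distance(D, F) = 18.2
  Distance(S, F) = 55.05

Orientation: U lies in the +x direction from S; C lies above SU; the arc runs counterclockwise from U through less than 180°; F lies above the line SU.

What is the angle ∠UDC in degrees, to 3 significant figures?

24.6°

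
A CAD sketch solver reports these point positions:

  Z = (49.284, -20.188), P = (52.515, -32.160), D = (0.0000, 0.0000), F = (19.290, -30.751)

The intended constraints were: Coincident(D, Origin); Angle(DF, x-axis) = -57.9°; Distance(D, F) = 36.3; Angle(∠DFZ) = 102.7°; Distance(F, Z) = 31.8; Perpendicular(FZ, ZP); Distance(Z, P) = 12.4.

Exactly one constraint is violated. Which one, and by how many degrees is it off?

Perpendicular(FZ, ZP) — off by 4.30°.

D = (0.00, 0.00) ✓; DF at -57.90° ✓; |DF| = 36.30 ✓; ∠DFZ = 102.7° ✓; |FZ| = 31.80 ✓; ∠(FZ, ZP) = 94.30° ✗; |ZP| = 12.40 ✓.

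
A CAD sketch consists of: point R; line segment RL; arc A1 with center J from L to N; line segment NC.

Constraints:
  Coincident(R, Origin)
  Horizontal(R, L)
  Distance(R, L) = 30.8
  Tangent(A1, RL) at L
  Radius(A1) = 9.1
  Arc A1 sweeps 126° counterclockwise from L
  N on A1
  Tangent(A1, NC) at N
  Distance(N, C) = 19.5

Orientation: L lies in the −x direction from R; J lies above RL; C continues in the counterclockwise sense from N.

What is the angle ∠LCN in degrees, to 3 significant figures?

28.3°

On A1, L sits at bearing -90° from J; a 126° counterclockwise sweep puts N at bearing 36°, so N = J + 9.1·(cos 36°, sin 36°) = (-23.4, 14.4). The tangent condition forces JN to be normal to NC, so NC runs along (−sin 36°, cos 36°); with |NC| = 19.5, C = (-34.9, 30.2). Then cos ∠LCN = CL·CN / (|CL||CN|), giving 28.3°.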